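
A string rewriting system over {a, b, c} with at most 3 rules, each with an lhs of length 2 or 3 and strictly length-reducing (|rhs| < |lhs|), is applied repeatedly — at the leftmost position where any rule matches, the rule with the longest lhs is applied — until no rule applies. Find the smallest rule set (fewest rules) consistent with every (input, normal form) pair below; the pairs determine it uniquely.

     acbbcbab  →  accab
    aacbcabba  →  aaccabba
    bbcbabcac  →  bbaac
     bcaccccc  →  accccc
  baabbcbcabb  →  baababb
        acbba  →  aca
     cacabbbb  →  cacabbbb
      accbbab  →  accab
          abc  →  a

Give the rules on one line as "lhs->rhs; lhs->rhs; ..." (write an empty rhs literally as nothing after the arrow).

bc->; cb->c

  | acbbcbab => acbcbab => accbab => accab
  | aacbcabba => aaccabba
  | bbcbabcac => bbabcac => bbaac
  | bcaccccc => accccc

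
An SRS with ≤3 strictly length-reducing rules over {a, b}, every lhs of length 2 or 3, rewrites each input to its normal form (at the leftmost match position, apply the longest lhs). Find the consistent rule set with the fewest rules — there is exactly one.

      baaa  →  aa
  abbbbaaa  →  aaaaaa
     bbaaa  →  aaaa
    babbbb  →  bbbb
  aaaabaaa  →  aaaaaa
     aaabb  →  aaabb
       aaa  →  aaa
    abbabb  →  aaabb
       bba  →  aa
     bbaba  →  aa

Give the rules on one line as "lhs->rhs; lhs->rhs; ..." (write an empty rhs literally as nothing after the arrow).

  | baaa => aa
  | abbbbaaa => abbaaaa => aaaaaa
  | bbaaa => aaaa
  | babbbb => bbbb

ba->; bba->aa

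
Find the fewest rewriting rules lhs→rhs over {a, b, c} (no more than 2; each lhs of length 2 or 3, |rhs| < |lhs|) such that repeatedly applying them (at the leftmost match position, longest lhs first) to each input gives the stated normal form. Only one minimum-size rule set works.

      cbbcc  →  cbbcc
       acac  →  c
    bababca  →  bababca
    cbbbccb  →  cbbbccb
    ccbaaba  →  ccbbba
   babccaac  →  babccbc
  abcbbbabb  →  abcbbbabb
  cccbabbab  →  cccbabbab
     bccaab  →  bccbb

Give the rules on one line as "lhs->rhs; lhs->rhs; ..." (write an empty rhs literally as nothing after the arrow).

  | cbbcc
  | acac => c
  | bababca
  | cbbbccb

aa->b; aca->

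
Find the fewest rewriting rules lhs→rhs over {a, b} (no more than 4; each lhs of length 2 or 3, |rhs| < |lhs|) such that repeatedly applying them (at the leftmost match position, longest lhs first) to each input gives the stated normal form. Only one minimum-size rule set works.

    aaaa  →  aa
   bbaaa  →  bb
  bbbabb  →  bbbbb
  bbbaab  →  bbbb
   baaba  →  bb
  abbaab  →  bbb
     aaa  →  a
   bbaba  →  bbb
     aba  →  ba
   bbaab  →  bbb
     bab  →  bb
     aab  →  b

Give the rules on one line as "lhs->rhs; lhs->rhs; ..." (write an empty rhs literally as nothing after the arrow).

aaa->a; ab->b; bba->bb

  | aaaa => aa
  | bbaaa => bbaa => bba => bb
  | bbbabb => bbbbb
  | bbbaab => bbbab => bbbb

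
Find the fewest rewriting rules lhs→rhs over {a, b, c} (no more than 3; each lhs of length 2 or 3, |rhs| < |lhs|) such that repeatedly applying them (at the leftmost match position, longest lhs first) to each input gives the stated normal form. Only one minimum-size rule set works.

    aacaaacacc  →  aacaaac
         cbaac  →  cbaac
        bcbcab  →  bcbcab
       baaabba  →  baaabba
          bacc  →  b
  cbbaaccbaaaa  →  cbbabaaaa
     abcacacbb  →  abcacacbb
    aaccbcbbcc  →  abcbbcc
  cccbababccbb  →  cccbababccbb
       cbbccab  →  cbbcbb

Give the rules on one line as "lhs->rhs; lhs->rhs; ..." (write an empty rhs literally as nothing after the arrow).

  | aacaaacacc => aacaaac
  | cbaac
  | bcbcab
  | baaabba

acc->; cca->cb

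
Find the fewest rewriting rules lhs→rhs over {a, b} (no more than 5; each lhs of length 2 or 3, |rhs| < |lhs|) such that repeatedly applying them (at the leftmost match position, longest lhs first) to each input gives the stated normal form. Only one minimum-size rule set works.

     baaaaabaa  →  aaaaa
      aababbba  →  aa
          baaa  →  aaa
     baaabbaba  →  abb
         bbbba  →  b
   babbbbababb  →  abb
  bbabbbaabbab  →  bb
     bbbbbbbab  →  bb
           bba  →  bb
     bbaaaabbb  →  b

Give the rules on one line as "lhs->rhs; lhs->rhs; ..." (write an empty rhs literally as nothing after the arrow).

  | baaaaabaa => aaaaabaa => aaaaa
  | aababbba => abbba => aa
  | baaa => aaa
  | baaabbaba => aaabbaba => ababa => abba => abb

aab->; ba->b; baa->aa; bbb->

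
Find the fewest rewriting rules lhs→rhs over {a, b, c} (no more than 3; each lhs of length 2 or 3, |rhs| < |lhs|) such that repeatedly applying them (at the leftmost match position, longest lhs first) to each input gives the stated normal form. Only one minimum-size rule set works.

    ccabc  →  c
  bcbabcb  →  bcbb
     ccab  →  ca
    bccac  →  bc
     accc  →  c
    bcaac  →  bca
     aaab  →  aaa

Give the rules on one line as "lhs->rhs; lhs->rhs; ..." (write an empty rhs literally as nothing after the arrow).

ab->a; ac->; cc->c

  | ccabc => cabc => cac => c
  | bcbabcb => bcbacb => bcbb
  | ccab => cab => ca
  | bccac => bcac => bc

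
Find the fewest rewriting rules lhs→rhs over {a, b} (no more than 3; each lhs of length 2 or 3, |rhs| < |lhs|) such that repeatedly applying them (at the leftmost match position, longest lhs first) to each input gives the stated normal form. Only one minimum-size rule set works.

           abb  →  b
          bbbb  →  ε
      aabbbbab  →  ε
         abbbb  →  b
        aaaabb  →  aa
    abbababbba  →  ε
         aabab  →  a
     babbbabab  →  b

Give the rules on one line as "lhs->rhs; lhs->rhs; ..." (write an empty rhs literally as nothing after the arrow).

ab->; ba->; bb->

  | abb => b
  | bbbb => bb => ε
  | aabbbbab => abbbab => bbab => ab => ε
  | abbbb => bbb => b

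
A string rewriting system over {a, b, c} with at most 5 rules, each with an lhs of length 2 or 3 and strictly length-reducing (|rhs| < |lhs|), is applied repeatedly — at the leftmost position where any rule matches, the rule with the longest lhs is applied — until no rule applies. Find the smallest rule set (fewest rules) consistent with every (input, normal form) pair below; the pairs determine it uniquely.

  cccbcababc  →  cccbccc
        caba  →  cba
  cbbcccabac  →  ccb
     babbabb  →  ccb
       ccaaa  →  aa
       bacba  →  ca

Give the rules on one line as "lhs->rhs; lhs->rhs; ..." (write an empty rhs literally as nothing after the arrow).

  | cccbcababc => cccbcbabc => cccbcbbc => cccbccc
  | caba => cba
  | cbbcccabac => cccccabac => cccacbac => caccbac => ccbac => ccb
  | babbabb => bbbabb => cbabb => cbbb => ccb

ab->b; ac->; bb->c; cca->ac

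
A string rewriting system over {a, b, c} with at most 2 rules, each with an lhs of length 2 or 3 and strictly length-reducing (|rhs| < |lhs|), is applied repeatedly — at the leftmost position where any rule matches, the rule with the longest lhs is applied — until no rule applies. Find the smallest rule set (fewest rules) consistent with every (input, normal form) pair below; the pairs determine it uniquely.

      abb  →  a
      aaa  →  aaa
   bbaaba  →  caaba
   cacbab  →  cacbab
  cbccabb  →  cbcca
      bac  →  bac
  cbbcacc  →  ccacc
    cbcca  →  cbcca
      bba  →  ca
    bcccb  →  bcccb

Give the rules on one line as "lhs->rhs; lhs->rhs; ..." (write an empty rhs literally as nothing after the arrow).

bb->; bba->ca

  | abb => a
  | aaa
  | bbaaba => caaba
  | cacbab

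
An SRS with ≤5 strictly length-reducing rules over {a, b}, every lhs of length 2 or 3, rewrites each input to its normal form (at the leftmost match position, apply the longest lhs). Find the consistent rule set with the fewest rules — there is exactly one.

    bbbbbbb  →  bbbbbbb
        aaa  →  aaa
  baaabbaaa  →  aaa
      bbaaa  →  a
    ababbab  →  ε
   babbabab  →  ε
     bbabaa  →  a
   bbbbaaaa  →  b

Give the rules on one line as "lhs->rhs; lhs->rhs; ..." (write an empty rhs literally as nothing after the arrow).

  | bbbbbbb
  | aaa
  | baaabbaaa => aabbaaa => abaaa => aaa
  | bbaaa => baa => a

ab->; ba->b; baa->a; bab->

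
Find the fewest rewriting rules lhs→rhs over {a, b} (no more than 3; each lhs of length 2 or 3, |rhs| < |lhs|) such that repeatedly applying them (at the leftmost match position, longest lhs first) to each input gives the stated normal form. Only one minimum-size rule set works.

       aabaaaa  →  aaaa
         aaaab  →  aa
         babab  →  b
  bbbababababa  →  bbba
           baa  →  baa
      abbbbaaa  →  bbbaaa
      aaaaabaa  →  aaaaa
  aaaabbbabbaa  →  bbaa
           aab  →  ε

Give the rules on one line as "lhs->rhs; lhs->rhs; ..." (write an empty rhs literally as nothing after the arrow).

  | aabaaaa => aaaa
  | aaaab => aa
  | babab => bab => b
  | bbbababababa => bbbabababa => bbbababa => bbbaba => bbba

aab->; ab->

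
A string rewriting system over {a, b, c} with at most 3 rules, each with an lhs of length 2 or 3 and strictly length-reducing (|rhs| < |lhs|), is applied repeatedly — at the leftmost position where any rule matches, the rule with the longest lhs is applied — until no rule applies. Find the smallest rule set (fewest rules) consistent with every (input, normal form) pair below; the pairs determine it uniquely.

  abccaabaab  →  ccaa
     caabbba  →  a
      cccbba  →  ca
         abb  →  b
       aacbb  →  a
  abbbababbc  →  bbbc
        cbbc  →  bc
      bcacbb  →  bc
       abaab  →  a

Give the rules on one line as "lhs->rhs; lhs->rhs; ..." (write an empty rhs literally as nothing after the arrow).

  | abccaabaab => ccaabaab => ccaaab => ccaa
  | caabbba => cabba => cba => a
  | cccbba => ccba => ca
  | abb => b

ab->; cb->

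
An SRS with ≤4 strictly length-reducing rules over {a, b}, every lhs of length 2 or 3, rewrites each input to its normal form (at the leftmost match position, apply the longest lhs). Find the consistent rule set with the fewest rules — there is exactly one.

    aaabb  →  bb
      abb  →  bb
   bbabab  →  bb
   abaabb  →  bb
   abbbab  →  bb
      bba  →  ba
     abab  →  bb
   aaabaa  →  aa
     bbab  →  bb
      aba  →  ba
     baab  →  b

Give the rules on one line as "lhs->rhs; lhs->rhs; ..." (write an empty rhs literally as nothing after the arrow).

ab->b; baa->aa; bba->ba

  | aaabb => aabb => abb => bb
  | abb => bb
  | bbabab => babab => bbab => bab => bb
  | abaabb => baabb => aabb => abb => bb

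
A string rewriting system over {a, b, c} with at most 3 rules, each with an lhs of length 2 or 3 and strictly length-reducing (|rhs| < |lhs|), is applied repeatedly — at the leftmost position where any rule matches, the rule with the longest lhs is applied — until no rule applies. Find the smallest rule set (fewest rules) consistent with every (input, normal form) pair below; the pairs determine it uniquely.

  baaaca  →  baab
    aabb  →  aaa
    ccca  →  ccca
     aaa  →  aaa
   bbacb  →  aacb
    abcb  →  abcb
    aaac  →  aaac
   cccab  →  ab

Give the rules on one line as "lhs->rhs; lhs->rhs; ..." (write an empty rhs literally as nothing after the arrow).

aca->b; bb->a; cab->ab

  | baaaca => baab
  | aabb => aaa
  | ccca
  | aaa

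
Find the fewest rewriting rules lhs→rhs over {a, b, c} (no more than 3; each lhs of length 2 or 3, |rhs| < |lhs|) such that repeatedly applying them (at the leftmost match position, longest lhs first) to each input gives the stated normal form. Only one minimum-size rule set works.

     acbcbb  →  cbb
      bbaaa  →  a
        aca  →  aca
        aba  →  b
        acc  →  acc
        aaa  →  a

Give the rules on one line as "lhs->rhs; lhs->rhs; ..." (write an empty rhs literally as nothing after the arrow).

aa->b; acb->; ba->a

  | acbcbb => cbb
  | bbaaa => baaa => aaa => ba => a
  | aca
  | aba => aa => b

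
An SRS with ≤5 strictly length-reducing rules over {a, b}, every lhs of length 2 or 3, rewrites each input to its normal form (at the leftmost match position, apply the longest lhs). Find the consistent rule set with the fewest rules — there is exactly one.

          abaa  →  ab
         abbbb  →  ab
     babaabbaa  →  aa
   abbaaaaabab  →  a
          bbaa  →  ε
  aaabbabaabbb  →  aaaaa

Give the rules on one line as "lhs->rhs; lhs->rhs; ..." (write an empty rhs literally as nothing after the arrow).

  | abaa => aba => ab
  | abbbb => ab
  | babaabbaa => bbaabbaa => babbaa => bbbaa => aa
  | abbaaaaabab => abaaaabab => abaaabab => abaabab => ababab => abbab => abbb => a

aba->ab; ba->; bab->bb; bbb->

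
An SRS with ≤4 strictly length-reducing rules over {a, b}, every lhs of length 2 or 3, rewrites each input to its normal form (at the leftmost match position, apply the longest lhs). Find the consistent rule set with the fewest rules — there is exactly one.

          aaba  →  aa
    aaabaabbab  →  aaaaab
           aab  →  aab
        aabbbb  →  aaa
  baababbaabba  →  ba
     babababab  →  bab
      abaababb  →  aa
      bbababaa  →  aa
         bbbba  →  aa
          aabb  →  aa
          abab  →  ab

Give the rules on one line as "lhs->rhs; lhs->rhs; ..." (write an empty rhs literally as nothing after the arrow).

aba->a; baa->ba; bb->; bbb->ab

  | aaba => aa
  | aaabaabbab => aaaabbab => aaaaab
  | aab
  | aabbbb => aaabb => aaa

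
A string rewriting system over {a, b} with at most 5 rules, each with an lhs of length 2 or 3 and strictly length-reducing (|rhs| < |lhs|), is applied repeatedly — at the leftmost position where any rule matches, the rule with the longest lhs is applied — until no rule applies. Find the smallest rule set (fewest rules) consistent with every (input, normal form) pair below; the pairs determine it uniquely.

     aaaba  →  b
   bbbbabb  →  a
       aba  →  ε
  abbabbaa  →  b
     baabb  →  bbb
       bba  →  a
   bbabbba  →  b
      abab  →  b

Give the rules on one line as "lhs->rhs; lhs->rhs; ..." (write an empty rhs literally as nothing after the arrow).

aa->b; aba->; ba->a; bab->ba

  | aaaba => baba => baa => aa => b
  | bbbbabb => bbbbab => bbbba => bbba => bba => ba => a
  | aba => ε
  | abbabbaa => abbabaa => abbaaa => abaaa => aa => b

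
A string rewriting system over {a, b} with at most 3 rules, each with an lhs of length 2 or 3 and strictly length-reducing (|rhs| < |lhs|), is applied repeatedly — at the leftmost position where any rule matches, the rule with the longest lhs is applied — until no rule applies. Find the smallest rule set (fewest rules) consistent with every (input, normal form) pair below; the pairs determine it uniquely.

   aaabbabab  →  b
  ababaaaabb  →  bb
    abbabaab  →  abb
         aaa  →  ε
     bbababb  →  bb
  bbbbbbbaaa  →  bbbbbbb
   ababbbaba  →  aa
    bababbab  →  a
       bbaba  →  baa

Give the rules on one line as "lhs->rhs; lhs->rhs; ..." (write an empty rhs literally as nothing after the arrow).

aaa->; aab->; bab->a

  | aaabbabab => bbabab => baab => b
  | ababaaaabb => aaaaaabb => aaabb => bb
  | abbabaab => abaaab => abb
  | aaa => ε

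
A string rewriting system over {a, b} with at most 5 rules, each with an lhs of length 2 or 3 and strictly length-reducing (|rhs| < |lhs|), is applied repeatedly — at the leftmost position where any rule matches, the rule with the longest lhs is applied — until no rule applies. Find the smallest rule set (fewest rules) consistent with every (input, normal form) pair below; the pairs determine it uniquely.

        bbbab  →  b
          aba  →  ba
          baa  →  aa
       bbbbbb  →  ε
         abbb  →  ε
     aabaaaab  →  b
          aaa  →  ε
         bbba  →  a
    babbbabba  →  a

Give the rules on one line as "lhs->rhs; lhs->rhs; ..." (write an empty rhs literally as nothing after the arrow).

  | bbbab => ab => b
  | aba => ba
  | baa => aa
  | bbbbbb => bbb => ε

aaa->; ab->b; baa->aa; bbb->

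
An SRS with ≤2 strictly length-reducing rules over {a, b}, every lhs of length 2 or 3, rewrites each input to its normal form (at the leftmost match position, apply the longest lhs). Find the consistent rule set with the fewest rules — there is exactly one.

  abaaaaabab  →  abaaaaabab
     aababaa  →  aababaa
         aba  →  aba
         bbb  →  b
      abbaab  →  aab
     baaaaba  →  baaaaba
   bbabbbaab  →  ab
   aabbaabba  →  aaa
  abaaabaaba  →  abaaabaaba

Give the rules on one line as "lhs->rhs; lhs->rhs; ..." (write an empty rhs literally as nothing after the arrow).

  | abaaaaabab
  | aababaa
  | aba
  | bbb => bb => b

bb->b; bba->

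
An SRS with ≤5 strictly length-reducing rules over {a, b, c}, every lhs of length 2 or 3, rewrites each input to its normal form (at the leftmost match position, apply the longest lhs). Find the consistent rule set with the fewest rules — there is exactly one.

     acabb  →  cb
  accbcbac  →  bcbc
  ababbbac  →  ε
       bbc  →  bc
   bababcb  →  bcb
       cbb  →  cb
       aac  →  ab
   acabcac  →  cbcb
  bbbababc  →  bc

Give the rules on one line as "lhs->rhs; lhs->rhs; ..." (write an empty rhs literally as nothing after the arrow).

  | acabb => babb => cbb => cb
  | accbcbac => bcbcbac => bcbccc => bcbc
  | ababbbac => acbbbac => bbbbac => bbbac => bbac => bac => cc => ε
  | bbc => bc

ac->b; ba->c; bb->b; cc->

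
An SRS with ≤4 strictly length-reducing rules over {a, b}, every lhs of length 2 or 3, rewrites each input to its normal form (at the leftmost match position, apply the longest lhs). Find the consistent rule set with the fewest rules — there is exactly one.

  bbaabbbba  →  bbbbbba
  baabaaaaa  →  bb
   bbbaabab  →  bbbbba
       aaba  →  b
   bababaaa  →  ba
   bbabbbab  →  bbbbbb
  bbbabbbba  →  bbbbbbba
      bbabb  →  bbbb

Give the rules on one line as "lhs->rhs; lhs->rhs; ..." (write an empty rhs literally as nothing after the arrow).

aa->; aab->ba; ab->b; aba->a

  | bbaabbbba => bbbabbba => bbbbbba
  | baabaaaaa => bbaaaaaa => bbaaaa => bbaa => bb
  | bbbaabab => bbbbaab => bbbbba
  | aaba => baa => b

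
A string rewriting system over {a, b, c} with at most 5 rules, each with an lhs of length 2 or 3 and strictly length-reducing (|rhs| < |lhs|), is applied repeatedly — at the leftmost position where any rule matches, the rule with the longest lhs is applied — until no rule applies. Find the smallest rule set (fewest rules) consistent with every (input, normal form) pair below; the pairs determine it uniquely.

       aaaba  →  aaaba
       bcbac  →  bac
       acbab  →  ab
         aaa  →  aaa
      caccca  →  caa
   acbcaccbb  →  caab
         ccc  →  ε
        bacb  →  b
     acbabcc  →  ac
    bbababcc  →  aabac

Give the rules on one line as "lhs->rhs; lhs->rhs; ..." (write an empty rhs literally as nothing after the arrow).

  | aaaba
  | bcbac => bac
  | acbab => ab
  | aaa

acb->; bb->a; bc->; cc->b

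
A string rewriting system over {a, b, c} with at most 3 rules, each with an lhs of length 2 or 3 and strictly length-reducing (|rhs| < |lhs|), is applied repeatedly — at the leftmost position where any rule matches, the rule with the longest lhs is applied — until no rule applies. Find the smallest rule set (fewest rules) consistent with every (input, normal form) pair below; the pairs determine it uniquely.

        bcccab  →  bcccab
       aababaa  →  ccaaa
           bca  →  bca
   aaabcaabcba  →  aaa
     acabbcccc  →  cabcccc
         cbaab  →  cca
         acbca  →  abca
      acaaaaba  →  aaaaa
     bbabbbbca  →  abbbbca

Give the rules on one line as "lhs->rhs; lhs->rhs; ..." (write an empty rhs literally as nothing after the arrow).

  | bcccab
  | aababaa => caabaa => ccaaa
  | bca
  | aaabcaabcba => acacaabcba => aacaabcba => aaaabcba => aacacba => aaacba => aaaba => acaa => aaa

aab->ca; ac->a; ba->a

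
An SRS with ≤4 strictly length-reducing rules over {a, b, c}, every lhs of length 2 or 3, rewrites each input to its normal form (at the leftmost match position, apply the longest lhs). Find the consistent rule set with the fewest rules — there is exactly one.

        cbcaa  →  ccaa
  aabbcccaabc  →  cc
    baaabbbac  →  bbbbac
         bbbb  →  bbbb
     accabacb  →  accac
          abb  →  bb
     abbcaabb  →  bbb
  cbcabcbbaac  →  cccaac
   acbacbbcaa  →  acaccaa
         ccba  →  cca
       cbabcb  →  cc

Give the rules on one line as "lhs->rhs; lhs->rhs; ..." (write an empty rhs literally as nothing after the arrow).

ab->b; bc->; cb->c

  | cbcaa => ccaa
  | aabbcccaabc => abbcccaabc => bbcccaabc => bccaabc => caabc => cabc => cbc => cc
  | baaabbbac => baabbbac => babbbac => bbbbac
  | bbbb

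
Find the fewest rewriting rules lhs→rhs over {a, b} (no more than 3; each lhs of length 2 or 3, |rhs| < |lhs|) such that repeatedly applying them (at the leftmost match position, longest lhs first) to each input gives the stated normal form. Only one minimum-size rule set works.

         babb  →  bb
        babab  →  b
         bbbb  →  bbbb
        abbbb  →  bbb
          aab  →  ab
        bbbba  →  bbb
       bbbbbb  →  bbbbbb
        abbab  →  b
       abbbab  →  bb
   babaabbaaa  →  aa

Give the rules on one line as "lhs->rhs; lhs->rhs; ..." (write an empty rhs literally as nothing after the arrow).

aab->ab; abb->b; ba->

  | babb => bb
  | babab => bab => b
  | bbbb
  | abbbb => bbb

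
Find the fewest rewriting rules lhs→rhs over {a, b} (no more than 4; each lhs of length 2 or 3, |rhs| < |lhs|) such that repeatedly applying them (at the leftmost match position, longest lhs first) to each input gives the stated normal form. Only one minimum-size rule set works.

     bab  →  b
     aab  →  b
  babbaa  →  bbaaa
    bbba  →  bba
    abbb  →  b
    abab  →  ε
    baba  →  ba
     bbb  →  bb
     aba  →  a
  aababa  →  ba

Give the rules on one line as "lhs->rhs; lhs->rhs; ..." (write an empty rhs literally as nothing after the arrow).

aab->b; ab->; abb->ba; bbb->bb

  | bab => b
  | aab => b
  | babbaa => bbaaa
  | bbba => bba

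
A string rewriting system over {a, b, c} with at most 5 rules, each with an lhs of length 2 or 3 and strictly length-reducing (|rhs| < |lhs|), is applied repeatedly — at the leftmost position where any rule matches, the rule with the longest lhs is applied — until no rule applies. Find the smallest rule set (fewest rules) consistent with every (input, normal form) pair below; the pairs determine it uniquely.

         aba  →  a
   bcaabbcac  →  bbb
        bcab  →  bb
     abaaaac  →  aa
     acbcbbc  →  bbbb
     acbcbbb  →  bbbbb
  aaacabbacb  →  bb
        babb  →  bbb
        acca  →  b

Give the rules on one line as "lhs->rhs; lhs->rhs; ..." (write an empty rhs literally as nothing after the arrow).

ab->; ac->b; ba->b; bc->b

  | aba => a
  | bcaabbcac => baabbcac => babbcac => bbbcac => bbbac => bbbc => bbb
  | bcab => bab => bb
  | abaaaac => aaaac => aaab => aa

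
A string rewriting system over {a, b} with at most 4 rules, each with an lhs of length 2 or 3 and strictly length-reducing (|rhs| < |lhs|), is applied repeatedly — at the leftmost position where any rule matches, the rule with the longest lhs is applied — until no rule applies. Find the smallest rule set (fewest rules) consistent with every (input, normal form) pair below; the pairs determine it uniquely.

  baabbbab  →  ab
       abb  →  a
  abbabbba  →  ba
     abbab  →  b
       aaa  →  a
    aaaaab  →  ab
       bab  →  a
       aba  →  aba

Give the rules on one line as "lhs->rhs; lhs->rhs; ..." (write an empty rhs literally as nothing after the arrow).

aa->; bab->a; bb->

  | baabbbab => bbbbab => bbab => ab
  | abb => a
  | abbabbba => aabbba => bbba => ba
  | abbab => aab => b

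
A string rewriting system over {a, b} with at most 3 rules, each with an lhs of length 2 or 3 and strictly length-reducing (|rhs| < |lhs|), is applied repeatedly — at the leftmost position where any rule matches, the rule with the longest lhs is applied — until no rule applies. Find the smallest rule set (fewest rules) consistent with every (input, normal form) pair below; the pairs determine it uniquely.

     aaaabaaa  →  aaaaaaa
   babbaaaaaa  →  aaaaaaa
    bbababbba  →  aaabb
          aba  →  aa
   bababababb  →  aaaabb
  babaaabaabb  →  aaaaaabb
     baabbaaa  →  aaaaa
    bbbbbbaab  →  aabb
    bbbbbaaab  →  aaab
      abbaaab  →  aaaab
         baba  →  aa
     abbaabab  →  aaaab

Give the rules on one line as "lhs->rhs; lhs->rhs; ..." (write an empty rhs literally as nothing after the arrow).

ba->a; bba->ab

  | aaaabaaa => aaaaaaa
  | babbaaaaaa => abbaaaaaa => aabaaaaa => aaaaaaa
  | bbababbba => abbabbba => aabbbba => aabbab => aaabb
  | aba => aa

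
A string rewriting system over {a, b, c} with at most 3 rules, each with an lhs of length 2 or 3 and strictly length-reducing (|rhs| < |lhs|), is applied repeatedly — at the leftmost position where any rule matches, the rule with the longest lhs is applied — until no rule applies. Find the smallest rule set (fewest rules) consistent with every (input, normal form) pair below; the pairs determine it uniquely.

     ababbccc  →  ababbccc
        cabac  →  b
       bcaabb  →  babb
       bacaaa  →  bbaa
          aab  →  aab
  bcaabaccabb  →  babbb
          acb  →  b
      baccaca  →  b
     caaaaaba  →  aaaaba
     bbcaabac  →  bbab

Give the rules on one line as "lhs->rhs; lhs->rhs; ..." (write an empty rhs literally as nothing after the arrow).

ac->; aca->b; ca->

  | ababbccc
  | cabac => bac => b
  | bcaabb => babb
  | bacaaa => bbaa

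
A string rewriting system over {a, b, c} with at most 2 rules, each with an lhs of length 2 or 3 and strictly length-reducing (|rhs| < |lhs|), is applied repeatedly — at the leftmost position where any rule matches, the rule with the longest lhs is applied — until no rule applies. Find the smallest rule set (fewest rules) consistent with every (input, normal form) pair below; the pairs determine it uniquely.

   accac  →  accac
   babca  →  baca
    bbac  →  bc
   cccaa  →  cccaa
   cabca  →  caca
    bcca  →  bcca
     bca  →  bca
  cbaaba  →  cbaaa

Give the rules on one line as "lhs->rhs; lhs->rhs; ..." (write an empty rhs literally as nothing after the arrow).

ab->a; bba->b

  | accac
  | babca => baca
  | bbac => bc
  | cccaa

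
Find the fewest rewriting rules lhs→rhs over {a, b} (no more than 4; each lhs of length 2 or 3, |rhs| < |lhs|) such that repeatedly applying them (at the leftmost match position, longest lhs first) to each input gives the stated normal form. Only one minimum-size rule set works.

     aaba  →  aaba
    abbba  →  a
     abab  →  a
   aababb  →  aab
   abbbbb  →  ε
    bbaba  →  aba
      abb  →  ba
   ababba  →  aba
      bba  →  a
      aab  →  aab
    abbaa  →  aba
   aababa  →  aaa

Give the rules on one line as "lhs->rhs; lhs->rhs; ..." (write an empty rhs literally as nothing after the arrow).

abb->ba; baa->ab; bab->; bb->

  | aaba
  | abbba => baba => a
  | abab => a
  | aababb => aab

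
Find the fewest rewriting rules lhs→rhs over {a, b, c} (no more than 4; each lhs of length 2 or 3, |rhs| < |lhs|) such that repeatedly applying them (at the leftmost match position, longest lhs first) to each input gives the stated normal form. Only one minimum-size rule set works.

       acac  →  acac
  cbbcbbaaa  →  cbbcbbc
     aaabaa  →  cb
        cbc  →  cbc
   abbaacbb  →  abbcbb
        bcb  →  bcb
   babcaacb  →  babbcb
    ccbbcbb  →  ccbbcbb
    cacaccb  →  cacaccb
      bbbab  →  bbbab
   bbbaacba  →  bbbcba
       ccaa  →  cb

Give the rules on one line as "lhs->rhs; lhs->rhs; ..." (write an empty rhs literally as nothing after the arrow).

  | acac
  | cbbcbbaaa => cbbcbbc
  | aaabaa => cbaa => cb
  | cbc

aa->; aaa->c; caa->b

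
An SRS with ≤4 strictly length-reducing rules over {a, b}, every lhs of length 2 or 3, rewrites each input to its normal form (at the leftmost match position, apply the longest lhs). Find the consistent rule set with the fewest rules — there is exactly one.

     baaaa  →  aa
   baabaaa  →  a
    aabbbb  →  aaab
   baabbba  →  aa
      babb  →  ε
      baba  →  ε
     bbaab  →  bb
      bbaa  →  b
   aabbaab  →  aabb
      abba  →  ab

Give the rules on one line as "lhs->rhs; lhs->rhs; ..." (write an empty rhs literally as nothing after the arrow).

ba->; baa->; bab->ba; bbb->a

  | baaaa => aa
  | baabaaa => baaa => a
  | aabbbb => aaab
  | baabbba => bbba => aa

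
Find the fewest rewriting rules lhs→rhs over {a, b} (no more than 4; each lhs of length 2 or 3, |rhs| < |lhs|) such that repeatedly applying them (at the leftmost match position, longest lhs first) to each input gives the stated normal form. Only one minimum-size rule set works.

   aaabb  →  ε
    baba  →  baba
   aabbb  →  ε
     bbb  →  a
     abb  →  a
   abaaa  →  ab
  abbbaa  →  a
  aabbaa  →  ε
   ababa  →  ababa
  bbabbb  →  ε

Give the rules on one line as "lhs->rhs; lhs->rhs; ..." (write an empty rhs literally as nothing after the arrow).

aa->a; aaa->; bb->; bbb->aa

  | aaabb => bb => ε
  | baba
  | aabbb => abbb => aaa => ε
  | bbb => aa => a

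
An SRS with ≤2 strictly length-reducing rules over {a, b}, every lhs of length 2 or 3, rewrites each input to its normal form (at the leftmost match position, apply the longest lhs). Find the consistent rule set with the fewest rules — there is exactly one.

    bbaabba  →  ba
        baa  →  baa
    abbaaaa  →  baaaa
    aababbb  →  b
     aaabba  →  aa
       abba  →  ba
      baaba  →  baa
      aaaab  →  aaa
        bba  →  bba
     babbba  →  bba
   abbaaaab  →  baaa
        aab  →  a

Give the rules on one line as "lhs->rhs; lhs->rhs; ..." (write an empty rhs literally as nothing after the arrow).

ab->; bab->

  | bbaabba => bbaba => ba
  | baa
  | abbaaaa => baaaa
  | aababbb => aabbb => abb => b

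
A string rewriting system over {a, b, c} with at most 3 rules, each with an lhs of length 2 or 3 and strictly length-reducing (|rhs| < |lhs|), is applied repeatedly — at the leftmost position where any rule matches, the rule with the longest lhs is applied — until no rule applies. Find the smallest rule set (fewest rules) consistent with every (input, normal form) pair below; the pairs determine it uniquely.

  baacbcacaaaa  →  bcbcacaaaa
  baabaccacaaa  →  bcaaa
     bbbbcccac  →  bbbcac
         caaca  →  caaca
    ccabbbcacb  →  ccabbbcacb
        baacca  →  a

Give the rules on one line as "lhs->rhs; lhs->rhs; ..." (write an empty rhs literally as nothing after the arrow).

ba->b; bcc->

  | baacbcacaaaa => bacbcacaaaa => bcbcacaaaa
  | baabaccacaaa => babaccacaaa => bbaccacaaa => bbccacaaa => bacaaa => bcaaa
  | bbbbcccac => bbbcac
  | caaca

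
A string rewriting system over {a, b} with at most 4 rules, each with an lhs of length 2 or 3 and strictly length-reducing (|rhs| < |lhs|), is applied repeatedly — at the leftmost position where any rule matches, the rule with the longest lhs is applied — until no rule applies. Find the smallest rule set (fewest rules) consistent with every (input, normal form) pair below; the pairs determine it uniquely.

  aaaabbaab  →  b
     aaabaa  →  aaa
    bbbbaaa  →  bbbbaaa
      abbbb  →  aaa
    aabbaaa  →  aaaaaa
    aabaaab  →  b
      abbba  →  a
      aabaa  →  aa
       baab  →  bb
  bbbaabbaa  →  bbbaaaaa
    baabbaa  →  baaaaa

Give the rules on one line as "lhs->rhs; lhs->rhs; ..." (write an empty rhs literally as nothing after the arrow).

ab->b; aba->; abb->aa

  | aaaabbaab => aaaaaaab => aaaaaab => aaaaab => aaaab => aaab => aab => ab => b
  | aaabaa => aaa
  | bbbbaaa
  | abbbb => aabb => aaa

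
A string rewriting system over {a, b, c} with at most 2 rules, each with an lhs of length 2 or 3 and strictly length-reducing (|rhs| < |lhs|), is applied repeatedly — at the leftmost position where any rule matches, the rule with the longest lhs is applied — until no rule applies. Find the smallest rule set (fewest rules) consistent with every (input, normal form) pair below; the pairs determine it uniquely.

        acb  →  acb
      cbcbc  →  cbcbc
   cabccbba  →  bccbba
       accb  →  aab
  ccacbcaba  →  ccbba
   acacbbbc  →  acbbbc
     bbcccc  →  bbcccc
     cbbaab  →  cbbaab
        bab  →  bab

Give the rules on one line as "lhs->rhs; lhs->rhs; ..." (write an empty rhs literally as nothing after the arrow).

acc->aa; ca->

  | acb
  | cbcbc
  | cabccbba => bccbba
  | accb => aab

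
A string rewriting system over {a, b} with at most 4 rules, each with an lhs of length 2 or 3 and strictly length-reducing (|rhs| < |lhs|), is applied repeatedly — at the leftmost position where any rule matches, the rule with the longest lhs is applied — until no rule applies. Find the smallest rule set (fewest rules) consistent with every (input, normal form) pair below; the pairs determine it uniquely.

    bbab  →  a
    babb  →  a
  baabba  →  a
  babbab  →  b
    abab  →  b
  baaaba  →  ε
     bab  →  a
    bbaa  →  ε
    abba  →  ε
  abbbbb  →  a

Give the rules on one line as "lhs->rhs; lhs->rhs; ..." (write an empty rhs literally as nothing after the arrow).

aa->; ab->a; ba->a

  | bbab => bab => ab => a
  | babb => abb => ab => a
  | baabba => aabba => bba => ba => a
  | babbab => abbab => abab => aab => b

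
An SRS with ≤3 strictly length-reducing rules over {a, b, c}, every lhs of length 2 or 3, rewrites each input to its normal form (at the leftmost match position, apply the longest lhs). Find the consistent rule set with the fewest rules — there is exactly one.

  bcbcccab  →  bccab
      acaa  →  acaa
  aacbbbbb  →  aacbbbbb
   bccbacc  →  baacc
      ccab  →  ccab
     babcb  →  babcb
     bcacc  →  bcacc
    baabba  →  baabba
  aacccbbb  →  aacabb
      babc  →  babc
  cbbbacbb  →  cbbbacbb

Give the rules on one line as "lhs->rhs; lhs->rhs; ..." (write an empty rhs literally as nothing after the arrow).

  | bcbcccab => bccab
  | acaa
  | aacbbbbb
  | bccbacc => baacc

cbc->; ccb->a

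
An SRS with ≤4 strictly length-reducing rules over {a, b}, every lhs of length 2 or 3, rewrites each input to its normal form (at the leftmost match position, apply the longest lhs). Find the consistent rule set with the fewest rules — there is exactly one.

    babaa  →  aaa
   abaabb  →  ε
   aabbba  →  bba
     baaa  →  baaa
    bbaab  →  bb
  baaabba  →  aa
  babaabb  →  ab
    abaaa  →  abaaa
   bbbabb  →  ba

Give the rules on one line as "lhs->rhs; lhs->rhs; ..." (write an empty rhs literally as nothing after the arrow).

  | babaa => aaa
  | abaabb => abb => ε
  | aabbba => bba
  | baaa

aab->; abb->; bab->a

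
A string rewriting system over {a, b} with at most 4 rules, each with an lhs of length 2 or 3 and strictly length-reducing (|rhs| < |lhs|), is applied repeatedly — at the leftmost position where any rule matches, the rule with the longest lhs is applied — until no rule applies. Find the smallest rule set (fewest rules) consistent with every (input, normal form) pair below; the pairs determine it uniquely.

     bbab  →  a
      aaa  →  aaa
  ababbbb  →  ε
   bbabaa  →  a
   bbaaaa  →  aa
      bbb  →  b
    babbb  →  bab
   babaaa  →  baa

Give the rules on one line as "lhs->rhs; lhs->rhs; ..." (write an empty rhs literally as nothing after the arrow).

aba->; bb->; bba->ab

  | bbab => abb => a
  | aaa
  | ababbbb => bbbb => bb => ε
  | bbabaa => abbaa => aaba => a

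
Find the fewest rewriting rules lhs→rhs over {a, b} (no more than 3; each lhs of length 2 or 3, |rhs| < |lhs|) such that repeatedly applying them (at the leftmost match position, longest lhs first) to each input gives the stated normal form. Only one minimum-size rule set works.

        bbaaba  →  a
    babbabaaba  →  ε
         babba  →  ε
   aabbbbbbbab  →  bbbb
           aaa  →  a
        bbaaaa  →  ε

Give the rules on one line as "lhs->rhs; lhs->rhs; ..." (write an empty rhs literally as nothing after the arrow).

aa->; ba->; bab->aa

  | bbaaba => baba => aaa => a
  | babbabaaba => aababaaba => babaaba => aaaaba => aaba => ba => ε
  | babba => aaba => ba => ε
  | aabbbbbbbab => bbbbbbbab => bbbbbbaa => bbbbba => bbbb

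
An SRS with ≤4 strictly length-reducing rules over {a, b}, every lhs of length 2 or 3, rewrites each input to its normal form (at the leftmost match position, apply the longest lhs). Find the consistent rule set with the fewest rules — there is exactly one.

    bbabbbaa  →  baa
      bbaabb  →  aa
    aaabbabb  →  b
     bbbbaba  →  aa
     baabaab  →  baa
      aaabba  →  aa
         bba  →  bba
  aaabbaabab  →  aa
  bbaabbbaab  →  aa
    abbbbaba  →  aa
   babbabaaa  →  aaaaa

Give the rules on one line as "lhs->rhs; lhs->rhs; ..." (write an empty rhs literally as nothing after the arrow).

aab->a; ab->b; bbb->aa

  | bbabbbaa => bbbbbaa => aabbaa => abaa => baa
  | bbaabb => bbab => bbb => aa
  | aaabbabb => aababb => aabb => ab => b
  | bbbbaba => aababa => aaba => aa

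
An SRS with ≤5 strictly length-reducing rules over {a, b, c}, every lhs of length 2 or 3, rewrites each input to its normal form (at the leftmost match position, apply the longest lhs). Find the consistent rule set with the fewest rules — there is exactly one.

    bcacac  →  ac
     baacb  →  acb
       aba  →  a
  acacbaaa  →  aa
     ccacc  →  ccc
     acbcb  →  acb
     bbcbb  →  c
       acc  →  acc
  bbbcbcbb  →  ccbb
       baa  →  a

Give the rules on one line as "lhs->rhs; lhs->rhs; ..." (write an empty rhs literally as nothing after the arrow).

ba->; bbb->c; bc->; ca->

  | bcacac => acac => ac
  | baacb => acb
  | aba => a
  | acacbaaa => acbaaa => acaa => aa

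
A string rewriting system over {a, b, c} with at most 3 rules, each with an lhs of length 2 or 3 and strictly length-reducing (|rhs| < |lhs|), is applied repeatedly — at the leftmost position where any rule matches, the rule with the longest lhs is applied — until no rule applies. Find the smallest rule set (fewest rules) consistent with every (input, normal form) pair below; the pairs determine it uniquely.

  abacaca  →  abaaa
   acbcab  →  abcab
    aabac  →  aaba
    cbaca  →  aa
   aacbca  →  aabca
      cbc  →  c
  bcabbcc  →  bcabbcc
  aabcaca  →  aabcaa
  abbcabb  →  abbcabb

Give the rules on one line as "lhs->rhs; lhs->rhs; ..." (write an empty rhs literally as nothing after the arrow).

  | abacaca => abaaca => abaaa
  | acbcab => abcab
  | aabac => aaba
  | cbaca => aca => aa

ac->a; cb->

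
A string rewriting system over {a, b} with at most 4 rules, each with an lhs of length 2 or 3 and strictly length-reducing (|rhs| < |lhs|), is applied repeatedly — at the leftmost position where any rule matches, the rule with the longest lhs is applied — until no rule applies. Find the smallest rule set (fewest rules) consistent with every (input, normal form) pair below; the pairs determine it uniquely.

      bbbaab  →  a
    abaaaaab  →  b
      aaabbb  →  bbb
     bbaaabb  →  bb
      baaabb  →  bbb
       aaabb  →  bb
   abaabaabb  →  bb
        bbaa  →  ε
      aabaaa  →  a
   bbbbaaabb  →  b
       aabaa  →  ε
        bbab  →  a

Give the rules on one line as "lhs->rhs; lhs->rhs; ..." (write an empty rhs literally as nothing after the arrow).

  | bbbaab => bbab => baa => a
  | abaaaaab => baaaaab => aaaab => baab => ab => b
  | aaabbb => babbb => aabb => bbb
  | bbaaabb => baabb => abb => bb

aa->b; ab->b; ba->; bab->aa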